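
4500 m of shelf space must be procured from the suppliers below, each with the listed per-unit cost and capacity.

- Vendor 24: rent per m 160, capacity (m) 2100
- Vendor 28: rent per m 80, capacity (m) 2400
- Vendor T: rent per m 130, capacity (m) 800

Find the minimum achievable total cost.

Use suppliers in increasing cost order.
Vendor 28 at 80: take all 2400 m — 2100 still needed.
Take 800 from Vendor T at 130 — need 1300 more.
Vendor 24 at 160: take 1300 of its 2100 — requirement met.
Cost = 2400×80 + 800×130 + 1300×160 = 504000.

504000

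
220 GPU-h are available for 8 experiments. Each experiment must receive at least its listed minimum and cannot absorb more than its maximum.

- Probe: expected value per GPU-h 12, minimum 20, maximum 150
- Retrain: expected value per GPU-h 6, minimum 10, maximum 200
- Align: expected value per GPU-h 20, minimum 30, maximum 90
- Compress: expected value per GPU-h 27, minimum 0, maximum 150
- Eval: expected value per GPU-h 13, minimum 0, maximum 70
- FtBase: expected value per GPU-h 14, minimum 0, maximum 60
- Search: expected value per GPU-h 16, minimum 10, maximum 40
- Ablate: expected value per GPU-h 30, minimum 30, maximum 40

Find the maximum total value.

Meeting every minimum uses 20+10+30+0+0+0+10+30 = 100 GPU-h, leaving 120.
Rank by expected value per GPU-h: Ablate 30 > Compress 27 > Align 20 > Search 16 > FtBase 14 > Eval 13 > Probe 12 > Retrain 6.
Ablate: +10 to 40 (cap) ; 110 left.
Compress: +110 (room for 150) → 110. Pool exhausted.
Total = 12×20 + 6×10 + 20×30 + 27×110 + 16×10 + 30×40 = 5230.

5230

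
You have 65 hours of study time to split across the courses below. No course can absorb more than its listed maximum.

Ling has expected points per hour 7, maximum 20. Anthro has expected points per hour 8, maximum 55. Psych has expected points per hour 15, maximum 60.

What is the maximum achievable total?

940

Rank by expected points per hour: Psych 15 > Anthro 8 > Ling 7.
Give Psych 60 to hit its cap of 60 → 5 left.
Anthro has room for 55 but only 5 remain, so it gets 5.
Total = 8×5 + 15×60 = 940.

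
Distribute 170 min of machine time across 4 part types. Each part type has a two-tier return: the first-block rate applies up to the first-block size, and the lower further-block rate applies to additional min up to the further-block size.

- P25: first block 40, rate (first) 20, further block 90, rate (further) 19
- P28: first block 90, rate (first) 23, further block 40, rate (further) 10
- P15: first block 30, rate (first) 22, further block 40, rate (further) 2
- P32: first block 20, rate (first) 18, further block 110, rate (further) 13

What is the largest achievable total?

3720

Rank every tier by rate: P28/T1 23 > P15/T1 22 > P25/T1 20 > P25/T2 19 > P32/T1 18 > P32/T2 13 > P28/T2 10 > P15/T2 2.
Fill P28 T1 block (90 at 23) ; 80 left.
P15/T1 (22): +30 ; 50 left.
P25/T1 (20): +40 ; 10 left.
P25/T2: +10 of 90 at 19; pool empty.
Total = 23×90 + 22×30 + 20×40 + 19×10 = 3720.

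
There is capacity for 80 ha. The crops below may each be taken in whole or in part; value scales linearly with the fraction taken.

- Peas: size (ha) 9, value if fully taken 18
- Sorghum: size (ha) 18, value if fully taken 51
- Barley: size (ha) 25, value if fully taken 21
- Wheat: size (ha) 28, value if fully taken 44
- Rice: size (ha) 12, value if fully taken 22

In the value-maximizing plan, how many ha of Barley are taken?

Best value per unit of size first: Sorghum 51/18≈2.83, Peas 18/9≈2, Rice 22/12≈1.83, Wheat 44/28≈1.57, Barley 21/25≈0.84.
All 18 ha of Sorghum fit (value 51) ; 62 remain.
Peas: take in full, 9 ha for value 18 ; 53 left.
Rice: take in full, 12 ha for value 22 ; 41 left.
All 28 ha of Wheat fit (value 44) ; 13 remain.
13 ha left: a 13/25 share of Barley gives 21×13/25 = 10.92.

13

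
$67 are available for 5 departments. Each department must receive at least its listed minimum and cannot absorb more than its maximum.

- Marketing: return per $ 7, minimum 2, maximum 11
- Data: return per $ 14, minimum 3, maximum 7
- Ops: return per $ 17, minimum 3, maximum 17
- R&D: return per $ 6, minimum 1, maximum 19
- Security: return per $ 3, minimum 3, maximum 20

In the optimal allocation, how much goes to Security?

13

Meeting every minimum uses 2+3+3+1+3 = 12 $, leaving 55.
Rank by return per $: Ops 17 > Data 14 > Marketing 7 > R&D 6 > Security 3.
Give Ops 14 more to hit its cap of 17 — 41 left.
Give Data 4 more to hit its cap of 7 — 37 left.
Marketing takes 9 more to reach its cap of 11 — 28 left.
R&D: +18 to 19 (cap) — 10 left.
Security: +10 (room for 17) → 13. Pool exhausted.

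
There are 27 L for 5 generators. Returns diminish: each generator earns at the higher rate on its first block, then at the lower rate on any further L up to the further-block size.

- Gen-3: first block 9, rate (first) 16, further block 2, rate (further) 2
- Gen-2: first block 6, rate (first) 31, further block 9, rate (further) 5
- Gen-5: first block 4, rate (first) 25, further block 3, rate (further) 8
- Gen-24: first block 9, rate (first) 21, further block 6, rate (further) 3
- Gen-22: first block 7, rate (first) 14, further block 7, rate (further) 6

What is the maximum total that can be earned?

Rank every tier by rate: Gen-2/T1 31 > Gen-5/T1 25 > Gen-24/T1 21 > Gen-3/T1 16 > Gen-22/T1 14 > Gen-5/T2 8 > Gen-22/T2 6 > Gen-2/T2 5 > Gen-24/T2 3 > Gen-3/T2 2.
Gen-2 T1 at 31: fill all 6 → 21 left.
Fill Gen-5 T1 block (4 at 25) → 17 left.
Gen-24/T1 (21): +9 → 8 left.
Gen-3 T1 at 16: only 8 left, fill 8.
Total = 31×6 + 25×4 + 21×9 + 16×8 = 603.

603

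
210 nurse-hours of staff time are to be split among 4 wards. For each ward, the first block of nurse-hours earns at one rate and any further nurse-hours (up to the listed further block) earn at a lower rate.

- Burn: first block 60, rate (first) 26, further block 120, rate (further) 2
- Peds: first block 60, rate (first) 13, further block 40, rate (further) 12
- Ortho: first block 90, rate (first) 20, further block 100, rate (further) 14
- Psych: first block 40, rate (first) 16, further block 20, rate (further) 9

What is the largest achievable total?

Order all 8 blocks by rate: Burn/tier1 26 > Ortho/tier1 20 > Psych/tier1 16 > Ortho/tier2 14 > Peds/tier1 13 > Peds/tier2 12 > Psych/tier2 9 > Burn/tier2 2.
Fill Burn tier1 block (60 at 26) ; 150 left.
Fill Ortho tier1 block (90 at 20) ; 60 left.
Fill Psych tier1 block (40 at 16) ; 20 left.
20 remain; put them into Ortho tier2 at 14.
Total = 26×60 + 20×90 + 16×40 + 14×20 = 4280.

4280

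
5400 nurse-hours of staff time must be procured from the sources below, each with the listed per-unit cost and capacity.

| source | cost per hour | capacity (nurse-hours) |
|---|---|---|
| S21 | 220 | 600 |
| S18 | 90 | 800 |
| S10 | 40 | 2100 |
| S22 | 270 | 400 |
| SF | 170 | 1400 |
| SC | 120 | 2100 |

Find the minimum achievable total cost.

476000

Use sources in increasing cost order.
Take 2100 from S10 at 40 ; need 3300 more.
S18 (90): use full 800 ; 2500 nurse-hours to go.
Take 2100 from SC at 120 ; need 400 more.
SF (170): take the remaining 400 ; done.
S21, S22: unused.
Cost = 2100×40 + 800×90 + 2100×120 + 400×170 = 476000.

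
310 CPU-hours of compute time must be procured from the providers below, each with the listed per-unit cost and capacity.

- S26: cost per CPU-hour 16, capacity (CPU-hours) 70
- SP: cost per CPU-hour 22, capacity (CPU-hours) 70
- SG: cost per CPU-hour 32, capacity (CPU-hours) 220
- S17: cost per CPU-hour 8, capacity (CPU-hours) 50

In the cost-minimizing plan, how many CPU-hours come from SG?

120

Fill from the cheapest provider first.
Take 50 from S17 at 8 ; need 260 more.
S26 at 16: take all 70 CPU-hours ; 190 still needed.
Take 70 from SP at 22 ; need 120 more.
Take 120 from SG at 32 to finish.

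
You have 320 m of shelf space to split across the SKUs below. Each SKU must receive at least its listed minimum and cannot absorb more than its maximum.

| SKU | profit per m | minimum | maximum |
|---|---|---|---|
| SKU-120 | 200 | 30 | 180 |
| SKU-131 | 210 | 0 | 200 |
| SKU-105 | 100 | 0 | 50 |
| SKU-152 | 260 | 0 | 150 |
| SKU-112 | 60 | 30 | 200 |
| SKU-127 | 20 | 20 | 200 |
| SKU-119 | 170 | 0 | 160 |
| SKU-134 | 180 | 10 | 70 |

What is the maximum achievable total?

65800

Meeting every minimum uses 30+0+0+0+30+20+0+10 = 90 m, leaving 230.
Highest profit per m first: SKU-152 260 > SKU-131 210 > SKU-120 200 > SKU-134 180 > SKU-119 170 > SKU-105 100 > SKU-112 60 > SKU-127 20.
SKU-152: +150 to 150 (cap) → 80 left.
SKU-131: +80 (room for 200) → 80. Pool exhausted.
Total = 200×30 + 210×80 + 260×150 + 60×30 + 20×20 + 180×10 = 65800.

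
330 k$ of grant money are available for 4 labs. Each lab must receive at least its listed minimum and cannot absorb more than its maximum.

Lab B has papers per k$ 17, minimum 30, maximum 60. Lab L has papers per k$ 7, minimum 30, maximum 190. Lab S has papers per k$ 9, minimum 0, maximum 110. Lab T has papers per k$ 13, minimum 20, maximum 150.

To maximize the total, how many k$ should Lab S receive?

Meeting every minimum uses 30+30+0+20 = 80 k$, leaving 250.
Highest papers per k$ first: Lab B 17 > Lab T 13 > Lab S 9 > Lab L 7.
Give Lab B 30 more to hit its cap of 60 → 220 left.
Give Lab T 130 more to hit its cap of 150 → 90 left.
Only 90 left; Lab S takes them to reach 90.

90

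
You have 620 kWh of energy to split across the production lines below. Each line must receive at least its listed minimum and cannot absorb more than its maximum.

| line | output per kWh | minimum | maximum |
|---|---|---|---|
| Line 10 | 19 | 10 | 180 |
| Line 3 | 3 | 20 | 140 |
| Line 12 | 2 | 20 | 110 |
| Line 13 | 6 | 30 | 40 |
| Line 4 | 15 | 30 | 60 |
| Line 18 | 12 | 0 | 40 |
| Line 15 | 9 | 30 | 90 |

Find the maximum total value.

Meeting every minimum uses 10+20+20+30+30+0+30 = 140 kWh, leaving 480.
Rank by output per kWh: Line 10 19 > Line 4 15 > Line 18 12 > Line 15 9 > Line 13 6 > Line 3 3 > Line 12 2.
Line 10: +170 to 180 (cap) → 310 left.
Give Line 4 30 more to hit its cap of 60 → 280 left.
Give Line 18 40 more to hit its cap of 40 → 240 left.
Give Line 15 60 more to hit its cap of 90 → 180 left.
Line 13 takes 10 more to reach its cap of 40 → 170 left.
Line 3 takes 120 more to reach its cap of 140 → 50 left.
Only 50 left; Line 12 takes them to reach 70.
Total = 19×180 + 3×140 + 2×70 + 6×40 + 15×60 + 12×40 + 9×90 = 6410.

6410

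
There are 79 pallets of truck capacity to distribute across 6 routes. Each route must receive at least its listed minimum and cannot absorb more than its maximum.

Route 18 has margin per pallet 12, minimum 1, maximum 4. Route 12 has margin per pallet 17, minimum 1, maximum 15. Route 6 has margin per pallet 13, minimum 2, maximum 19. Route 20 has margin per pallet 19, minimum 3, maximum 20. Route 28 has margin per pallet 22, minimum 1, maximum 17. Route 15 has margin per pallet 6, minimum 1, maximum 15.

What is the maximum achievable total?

Meeting every minimum uses 1+1+2+3+1+1 = 9 pallets, leaving 70.
Rank by margin per pallet: Route 28 22 > Route 20 19 > Route 12 17 > Route 6 13 > Route 18 12 > Route 15 6.
Give Route 28 16 more to hit its cap of 17 ; 54 left.
Route 20 takes 17 more to reach its cap of 20 ; 37 left.
Route 12 takes 14 more to reach its cap of 15 ; 23 left.
Route 6 takes 17 more to reach its cap of 19 ; 6 left.
Route 18: +3 to 4 (cap) ; 3 left.
Route 15: +3 (room for 14) → 4. Pool exhausted.
Total = 12×4 + 17×15 + 13×19 + 19×20 + 22×17 + 6×4 = 1328.

1328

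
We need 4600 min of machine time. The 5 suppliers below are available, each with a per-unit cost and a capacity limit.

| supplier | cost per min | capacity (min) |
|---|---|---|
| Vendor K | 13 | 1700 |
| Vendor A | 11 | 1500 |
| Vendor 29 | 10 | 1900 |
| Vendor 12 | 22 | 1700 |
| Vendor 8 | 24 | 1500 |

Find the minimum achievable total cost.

Use suppliers in increasing cost order.
Vendor 29 (10): use full 1900 — 2700 min to go.
Vendor A (11): use full 1500 — 1200 min to go.
Vendor K (13): take the remaining 1200 — done.
Vendor 12, Vendor 8: unused.
Cost = 1900×10 + 1500×11 + 1200×13 = 51100.

51100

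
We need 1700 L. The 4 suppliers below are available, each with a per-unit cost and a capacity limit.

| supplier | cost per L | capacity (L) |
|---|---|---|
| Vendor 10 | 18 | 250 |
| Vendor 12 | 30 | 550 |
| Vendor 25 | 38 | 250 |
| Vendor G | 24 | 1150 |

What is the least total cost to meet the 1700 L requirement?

Fill from the cheapest supplier first.
Vendor 10 (18): use full 250 → 1450 L to go.
Vendor G (24): use full 1150 → 300 L to go.
Take 300 from Vendor 12 at 30 to finish.
Vendor 25: unused.
Cost = 250×18 + 1150×24 + 300×30 = 41100.

41100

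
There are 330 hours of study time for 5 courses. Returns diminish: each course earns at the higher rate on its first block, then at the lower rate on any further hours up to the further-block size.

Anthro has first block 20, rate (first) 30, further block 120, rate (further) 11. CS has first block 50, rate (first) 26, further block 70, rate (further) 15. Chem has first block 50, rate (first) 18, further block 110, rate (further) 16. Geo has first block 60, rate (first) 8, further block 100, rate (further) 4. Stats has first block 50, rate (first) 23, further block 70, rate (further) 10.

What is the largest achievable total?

6460

Treat each block as its own option and order by rate: Anthro/T1 30 > CS/T1 26 > Stats/T1 23 > Chem/T1 18 > Chem/T2 16 > CS/T2 15 > Anthro/T2 11 > Stats/T2 10 > Geo/T1 8 > Geo/T2 4.
Fill Anthro T1 block (20 at 30) → 310 left.
CS/T1 (26): +50 → 260 left.
Stats T1 at 23: fill all 50 → 210 left.
Chem T1 at 18: fill all 50 → 160 left.
Fill Chem T2 block (110 at 16) → 50 left.
CS/T2: +50 of 70 at 15; pool empty.
Total = 30×20 + 26×50 + 23×50 + 18×50 + 16×110 + 15×50 = 6460.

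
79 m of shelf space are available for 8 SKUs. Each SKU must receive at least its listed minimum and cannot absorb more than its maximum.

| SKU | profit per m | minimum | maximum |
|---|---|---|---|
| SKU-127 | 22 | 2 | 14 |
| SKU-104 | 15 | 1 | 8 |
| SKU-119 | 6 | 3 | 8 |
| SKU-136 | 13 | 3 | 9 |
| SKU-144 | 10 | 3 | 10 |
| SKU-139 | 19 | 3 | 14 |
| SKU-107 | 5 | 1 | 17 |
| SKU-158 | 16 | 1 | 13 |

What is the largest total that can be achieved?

Meeting every minimum uses 2+1+3+3+3+3+1+1 = 17 m, leaving 62.
Order the SKUs by profit per m: SKU-127 22 > SKU-139 19 > SKU-158 16 > SKU-104 15 > SKU-136 13 > SKU-144 10 > SKU-119 6 > SKU-107 5.
SKU-127: +12 to 14 (cap) → 50 left.
SKU-139: +11 to 14 (cap) → 39 left.
Give SKU-158 12 more to hit its cap of 13 → 27 left.
SKU-104 takes 7 more to reach its cap of 8 → 20 left.
Give SKU-136 6 more to hit its cap of 9 → 14 left.
Give SKU-144 7 more to hit its cap of 10 → 7 left.
Give SKU-119 5 more to hit its cap of 8 → 2 left.
Only 2 left; SKU-107 takes them to reach 3.
Total = 22×14 + 15×8 + 6×8 + 13×9 + 10×10 + 19×14 + 5×3 + 16×13 = 1182.

1182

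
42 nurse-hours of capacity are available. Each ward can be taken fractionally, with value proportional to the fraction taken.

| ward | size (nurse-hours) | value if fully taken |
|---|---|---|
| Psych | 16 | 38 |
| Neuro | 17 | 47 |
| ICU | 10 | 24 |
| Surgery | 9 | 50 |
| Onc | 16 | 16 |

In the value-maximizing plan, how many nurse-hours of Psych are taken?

Best value per unit of size first: Surgery 50/9≈5.56, Neuro 47/17≈2.76, ICU 24/10≈2.4, Psych 38/16≈2.38, Onc 16/16≈1.
Take all of Surgery (9 nurse-hours, value 50) ; 33 nurse-hours left.
Take all of Neuro (17 nurse-hours, value 47) ; 16 nurse-hours left.
Take all of ICU (10 nurse-hours, value 24) ; 6 nurse-hours left.
Fill the last 6 nurse-hours with part of Psych: 6/16 of it earns 14.25.

6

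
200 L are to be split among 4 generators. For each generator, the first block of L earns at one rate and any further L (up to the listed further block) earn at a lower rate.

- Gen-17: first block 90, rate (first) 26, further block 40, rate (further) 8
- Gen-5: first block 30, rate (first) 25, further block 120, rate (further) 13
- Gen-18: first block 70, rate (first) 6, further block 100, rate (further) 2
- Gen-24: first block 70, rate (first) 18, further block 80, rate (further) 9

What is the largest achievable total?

Order all 8 blocks by rate: Gen-17/first 26 > Gen-5/first 25 > Gen-24/first 18 > Gen-5/second 13 > Gen-24/second 9 > Gen-17/second 8 > Gen-18/first 6 > Gen-18/second 2.
Gen-17/first (26): +90 — 110 left.
Fill Gen-5 first block (30 at 25) — 80 left.
Fill Gen-24 first block (70 at 18) — 10 left.
10 remain; put them into Gen-5 second at 13.
Total = 26×90 + 25×30 + 18×70 + 13×10 = 4480.

4480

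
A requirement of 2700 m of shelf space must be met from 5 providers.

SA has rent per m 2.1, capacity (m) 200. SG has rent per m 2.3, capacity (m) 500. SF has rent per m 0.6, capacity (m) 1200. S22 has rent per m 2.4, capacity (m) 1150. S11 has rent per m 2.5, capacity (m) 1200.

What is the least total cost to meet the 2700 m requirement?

Fill from the cheapest provider first.
Take 1200 from SF at 0.6 — need 1500 more.
Take 200 from SA at 2.1 — need 1300 more.
Take 500 from SG at 2.3 — need 800 more.
Take 800 from S22 at 2.4 to finish.
S11: unused.
Cost = 1200×0.6 + 200×2.1 + 500×2.3 + 800×2.4 = 4210.

4210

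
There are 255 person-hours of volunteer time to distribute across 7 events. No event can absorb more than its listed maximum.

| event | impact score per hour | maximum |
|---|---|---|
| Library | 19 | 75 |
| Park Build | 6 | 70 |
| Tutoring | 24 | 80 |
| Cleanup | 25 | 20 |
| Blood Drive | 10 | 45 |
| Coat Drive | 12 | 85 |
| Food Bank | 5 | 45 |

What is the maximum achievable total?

Highest impact score per hour first: Cleanup 25 > Tutoring 24 > Library 19 > Coat Drive 12 > Blood Drive 10 > Park Build 6 > Food Bank 5.
Cleanup: +20 to 20 (cap) → 235 left.
Tutoring takes 80 to reach its cap of 80 → 155 left.
Give Library 75 to hit its cap of 75 → 80 left.
Coat Drive: +80 (room for 85) → 80. Pool exhausted.
Total = 19×75 + 24×80 + 25×20 + 12×80 = 4805.

4805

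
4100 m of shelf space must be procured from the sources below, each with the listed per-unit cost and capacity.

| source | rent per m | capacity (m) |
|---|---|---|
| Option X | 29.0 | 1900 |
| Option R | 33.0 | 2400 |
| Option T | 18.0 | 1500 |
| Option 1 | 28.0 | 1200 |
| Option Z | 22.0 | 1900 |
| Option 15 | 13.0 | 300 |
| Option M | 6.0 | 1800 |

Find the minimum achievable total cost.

Cheapest first:
Option M (6.0): use full 1800 → 2300 m to go.
Option 15 at 13.0: take all 300 m → 2000 still needed.
Option T at 18.0: take all 1500 m → 500 still needed.
Option Z (22.0): take the remaining 500 → done.
Option 1, Option X, Option R: unused.
Cost = 1800×6.0 + 300×13.0 + 1500×18.0 + 500×22.0 = 52700.

52700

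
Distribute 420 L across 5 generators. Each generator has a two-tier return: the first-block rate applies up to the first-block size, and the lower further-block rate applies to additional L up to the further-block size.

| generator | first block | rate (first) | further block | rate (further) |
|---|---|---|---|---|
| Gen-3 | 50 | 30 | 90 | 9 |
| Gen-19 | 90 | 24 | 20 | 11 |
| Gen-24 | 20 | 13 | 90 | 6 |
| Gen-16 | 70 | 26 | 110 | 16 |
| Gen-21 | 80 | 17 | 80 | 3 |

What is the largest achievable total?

8860

Rank every tier by rate: Gen-3/first 30 > Gen-16/first 26 > Gen-19/first 24 > Gen-21/first 17 > Gen-16/second 16 > Gen-24/first 13 > Gen-19/second 11 > Gen-3/second 9 > Gen-24/second 6 > Gen-21/second 3.
Gen-3/first (30): +50 ; 370 left.
Gen-16 first at 26: fill all 70 ; 300 left.
Gen-19 first at 24: fill all 90 ; 210 left.
Gen-21 first at 17: fill all 80 ; 130 left.
Fill Gen-16 second block (110 at 16) ; 20 left.
Gen-24 first at 13: fill all 20 ; 0 left.
Total = 30×50 + 26×70 + 24×90 + 17×80 + 16×110 + 13×20 = 8860.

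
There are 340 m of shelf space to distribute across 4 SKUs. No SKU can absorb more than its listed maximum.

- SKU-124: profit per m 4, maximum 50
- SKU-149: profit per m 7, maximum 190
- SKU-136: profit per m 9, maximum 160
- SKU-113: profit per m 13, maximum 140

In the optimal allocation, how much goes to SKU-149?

Rank by profit per m: SKU-113 13 > SKU-136 9 > SKU-149 7 > SKU-124 4.
Give SKU-113 140 to hit its cap of 140 → 200 left.
SKU-136 takes 160 to reach its cap of 160 → 40 left.
SKU-149: +40 (room for 190) → 40. Pool exhausted.

40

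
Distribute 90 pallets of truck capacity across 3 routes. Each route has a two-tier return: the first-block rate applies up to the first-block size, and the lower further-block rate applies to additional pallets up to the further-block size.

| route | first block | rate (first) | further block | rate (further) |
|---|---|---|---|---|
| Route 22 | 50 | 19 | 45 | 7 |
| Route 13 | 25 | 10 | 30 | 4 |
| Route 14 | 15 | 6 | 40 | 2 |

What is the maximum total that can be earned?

1305

Rank every tier by rate: Route 22/tier1 19 > Route 13/tier1 10 > Route 22/tier2 7 > Route 14/tier1 6 > Route 13/tier2 4 > Route 14/tier2 2.
Fill Route 22 tier1 block (50 at 19) → 40 left.
Route 13/tier1 (10): +25 → 15 left.
Route 22/tier2: +15 of 45 at 7; pool empty.
Total = 19×50 + 10×25 + 7×15 = 1305.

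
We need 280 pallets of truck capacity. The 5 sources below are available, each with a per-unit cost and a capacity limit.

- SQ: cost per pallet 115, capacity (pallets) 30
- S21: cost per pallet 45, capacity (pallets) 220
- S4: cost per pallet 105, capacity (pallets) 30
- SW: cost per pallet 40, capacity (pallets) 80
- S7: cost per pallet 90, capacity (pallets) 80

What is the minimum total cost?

Fill from the cheapest source first.
SW (40): use full 80 ; 200 pallets to go.
S21 (45): take the remaining 200 ; done.
S7, S4, SQ: unused.
Cost = 80×40 + 200×45 = 12200.

12200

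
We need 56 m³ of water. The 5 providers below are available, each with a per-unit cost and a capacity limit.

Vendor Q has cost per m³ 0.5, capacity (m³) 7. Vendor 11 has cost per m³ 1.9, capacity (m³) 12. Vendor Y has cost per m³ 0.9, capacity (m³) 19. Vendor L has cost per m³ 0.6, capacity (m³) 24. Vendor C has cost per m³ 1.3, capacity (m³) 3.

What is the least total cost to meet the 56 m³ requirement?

44.6

Fill from the cheapest provider first.
Take 7 from Vendor Q at 0.5 ; need 49 more.
Vendor L at 0.6: take all 24 m³ ; 25 still needed.
Vendor Y (0.9): use full 19 ; 6 m³ to go.
Vendor C at 1.3: take all 3 m³ ; 3 still needed.
Take 3 from Vendor 11 at 1.9 to finish.
Cost = 7×0.5 + 24×0.6 + 19×0.9 + 3×1.3 + 3×1.9 = 44.6.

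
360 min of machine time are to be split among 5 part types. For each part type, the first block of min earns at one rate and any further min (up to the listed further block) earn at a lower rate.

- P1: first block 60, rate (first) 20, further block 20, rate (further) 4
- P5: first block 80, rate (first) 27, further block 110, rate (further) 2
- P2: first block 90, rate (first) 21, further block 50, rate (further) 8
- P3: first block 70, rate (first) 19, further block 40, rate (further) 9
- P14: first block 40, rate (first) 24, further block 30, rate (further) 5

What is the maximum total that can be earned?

Order all 10 blocks by rate: P5/tier1 27 > P14/tier1 24 > P2/tier1 21 > P1/tier1 20 > P3/tier1 19 > P3/tier2 9 > P2/tier2 8 > P14/tier2 5 > P1/tier2 4 > P5/tier2 2.
Fill P5 tier1 block (80 at 27) — 280 left.
P14 tier1 at 24: fill all 40 — 240 left.
P2 tier1 at 21: fill all 90 — 150 left.
P1 tier1 at 20: fill all 60 — 90 left.
Fill P3 tier1 block (70 at 19) — 20 left.
20 remain; put them into P3 tier2 at 9.
Total = 27×80 + 24×40 + 21×90 + 20×60 + 19×70 + 9×20 = 7720.

7720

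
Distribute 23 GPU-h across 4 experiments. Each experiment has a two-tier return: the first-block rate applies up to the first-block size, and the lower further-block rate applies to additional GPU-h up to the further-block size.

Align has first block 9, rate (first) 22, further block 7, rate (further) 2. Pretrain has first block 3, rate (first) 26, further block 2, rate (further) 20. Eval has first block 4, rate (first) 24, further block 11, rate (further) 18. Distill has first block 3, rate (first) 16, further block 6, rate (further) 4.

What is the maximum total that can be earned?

Treat each block as its own option and order by rate: Pretrain/tier1 26 > Eval/tier1 24 > Align/tier1 22 > Pretrain/tier2 20 > Eval/tier2 18 > Distill/tier1 16 > Distill/tier2 4 > Align/tier2 2.
Fill Pretrain tier1 block (3 at 26) → 20 left.
Fill Eval tier1 block (4 at 24) → 16 left.
Align/tier1 (22): +9 → 7 left.
Pretrain tier2 at 20: fill all 2 → 5 left.
5 remain; put them into Eval tier2 at 18.
Total = 26×3 + 24×4 + 22×9 + 20×2 + 18×5 = 502.

502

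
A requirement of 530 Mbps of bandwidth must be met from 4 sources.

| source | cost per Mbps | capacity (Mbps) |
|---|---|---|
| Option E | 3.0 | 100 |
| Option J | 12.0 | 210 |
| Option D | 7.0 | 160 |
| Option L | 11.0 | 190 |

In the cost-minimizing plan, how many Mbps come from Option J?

Fill from the cheapest source first.
Option E (3.0): use full 100 — 430 Mbps to go.
Take 160 from Option D at 7.0 — need 270 more.
Option L (11.0): use full 190 — 80 Mbps to go.
Option J at 12.0: take 80 of its 210 — requirement met.

80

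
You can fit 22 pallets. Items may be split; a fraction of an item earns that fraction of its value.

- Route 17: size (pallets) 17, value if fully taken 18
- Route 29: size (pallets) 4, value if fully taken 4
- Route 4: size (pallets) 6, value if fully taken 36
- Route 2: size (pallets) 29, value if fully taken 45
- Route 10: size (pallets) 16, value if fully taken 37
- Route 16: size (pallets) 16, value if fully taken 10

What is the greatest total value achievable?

73

Sort by value density: Route 4 36/6≈6, Route 10 37/16≈2.31, Route 2 45/29≈1.55, Route 17 18/17≈1.06, Route 29 4/4≈1, Route 16 10/16≈0.625.
Route 4: take in full, 6 pallets for value 36 → 16 left.
Take all of Route 10 (16 pallets, value 37) → 0 pallets left.
Total value = 73.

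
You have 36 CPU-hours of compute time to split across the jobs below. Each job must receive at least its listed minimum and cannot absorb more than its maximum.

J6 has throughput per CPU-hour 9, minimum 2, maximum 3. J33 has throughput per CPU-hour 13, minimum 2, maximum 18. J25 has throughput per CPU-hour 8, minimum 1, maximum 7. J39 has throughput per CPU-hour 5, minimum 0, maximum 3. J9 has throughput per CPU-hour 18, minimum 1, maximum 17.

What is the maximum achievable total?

Meeting every minimum uses 2+2+1+0+1 = 6 CPU-hours, leaving 30.
Order the jobs by throughput per CPU-hour: J9 18 > J33 13 > J6 9 > J25 8 > J39 5.
Give J9 16 more to hit its cap of 17 — 14 left.
J33: +14 (room for 16) → 16. Pool exhausted.
Total = 9×2 + 13×16 + 8×1 + 18×17 = 540.

540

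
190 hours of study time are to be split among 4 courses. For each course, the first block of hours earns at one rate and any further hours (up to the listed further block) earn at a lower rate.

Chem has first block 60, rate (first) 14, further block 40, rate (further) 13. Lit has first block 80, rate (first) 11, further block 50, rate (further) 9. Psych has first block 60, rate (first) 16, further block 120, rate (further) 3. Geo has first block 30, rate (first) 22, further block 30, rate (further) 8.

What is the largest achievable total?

2980

Rank every tier by rate: Geo/first 22 > Psych/first 16 > Chem/first 14 > Chem/second 13 > Lit/first 11 > Lit/second 9 > Geo/second 8 > Psych/second 3.
Geo first at 22: fill all 30 — 160 left.
Psych first at 16: fill all 60 — 100 left.
Fill Chem first block (60 at 14) — 40 left.
Fill Chem second block (40 at 13) — 0 left.
Total = 22×30 + 16×60 + 14×60 + 13×40 = 2980.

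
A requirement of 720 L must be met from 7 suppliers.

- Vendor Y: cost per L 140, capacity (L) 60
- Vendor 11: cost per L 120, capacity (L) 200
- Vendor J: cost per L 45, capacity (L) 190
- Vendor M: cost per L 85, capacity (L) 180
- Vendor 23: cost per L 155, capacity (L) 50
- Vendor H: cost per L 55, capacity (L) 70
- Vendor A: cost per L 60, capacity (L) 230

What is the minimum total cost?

Fill from the cheapest supplier first.
Vendor J at 45: take all 190 L — 530 still needed.
Take 70 from Vendor H at 55 — need 460 more.
Vendor A (60): use full 230 — 230 L to go.
Vendor M (85): use full 180 — 50 L to go.
Take 50 from Vendor 11 at 120 to finish.
Vendor Y, Vendor 23: unused.
Cost = 190×45 + 70×55 + 230×60 + 180×85 + 50×120 = 47500.

47500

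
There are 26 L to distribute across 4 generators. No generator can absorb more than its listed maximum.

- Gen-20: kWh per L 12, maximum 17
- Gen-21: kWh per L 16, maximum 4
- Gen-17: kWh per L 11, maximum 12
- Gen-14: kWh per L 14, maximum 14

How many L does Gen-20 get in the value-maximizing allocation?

Order the generators by kWh per L: Gen-21 16 > Gen-14 14 > Gen-20 12 > Gen-17 11.
Gen-21 takes 4 to reach its cap of 4 — 22 left.
Gen-14: +14 to 14 (cap) — 8 left.
Only 8 left; Gen-20 takes them to reach 8.

8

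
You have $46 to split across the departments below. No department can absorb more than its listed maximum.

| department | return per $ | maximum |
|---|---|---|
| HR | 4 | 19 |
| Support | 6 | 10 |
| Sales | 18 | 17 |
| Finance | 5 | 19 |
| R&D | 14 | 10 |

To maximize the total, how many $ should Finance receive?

9

Order the departments by return per $: Sales 18 > R&D 14 > Support 6 > Finance 5 > HR 4.
Sales takes 17 to reach its cap of 17 ; 29 left.
Give R&D 10 to hit its cap of 10 ; 19 left.
Support: +10 to 10 (cap) ; 9 left.
Only 9 left; Finance takes them to reach 9.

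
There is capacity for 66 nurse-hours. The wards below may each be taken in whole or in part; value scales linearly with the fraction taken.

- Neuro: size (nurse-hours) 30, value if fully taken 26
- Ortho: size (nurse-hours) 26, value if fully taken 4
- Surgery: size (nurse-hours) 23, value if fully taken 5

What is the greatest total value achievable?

33

Best value per unit of size first: Neuro 26/30≈0.867, Surgery 5/23≈0.217, Ortho 4/26≈0.154.
All 30 nurse-hours of Neuro fit (value 26) — 36 remain.
Take all of Surgery (23 nurse-hours, value 5) — 13 nurse-hours left.
Fill the last 13 nurse-hours with part of Ortho: 13/26 of it earns 2.
Total value = 33.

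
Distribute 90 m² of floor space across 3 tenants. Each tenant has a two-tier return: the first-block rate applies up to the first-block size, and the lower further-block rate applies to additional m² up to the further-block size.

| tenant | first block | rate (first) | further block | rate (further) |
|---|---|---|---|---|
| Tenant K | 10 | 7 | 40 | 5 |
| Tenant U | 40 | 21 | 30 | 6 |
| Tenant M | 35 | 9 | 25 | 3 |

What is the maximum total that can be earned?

1255

Treat each block as its own option and order by rate: Tenant U/T1 21 > Tenant M/T1 9 > Tenant K/T1 7 > Tenant U/T2 6 > Tenant K/T2 5 > Tenant M/T2 3.
Tenant U/T1 (21): +40 ; 50 left.
Tenant M/T1 (9): +35 ; 15 left.
Fill Tenant K T1 block (10 at 7) ; 5 left.
Tenant U/T2: +5 of 30 at 6; pool empty.
Total = 21×40 + 9×35 + 7×10 + 6×5 = 1255.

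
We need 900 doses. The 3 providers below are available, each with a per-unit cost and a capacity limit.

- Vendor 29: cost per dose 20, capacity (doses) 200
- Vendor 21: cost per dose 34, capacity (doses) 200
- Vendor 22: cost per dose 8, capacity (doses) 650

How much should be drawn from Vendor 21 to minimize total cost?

50

Use providers in increasing cost order.
Vendor 22 (8): use full 650 ; 250 doses to go.
Take 200 from Vendor 29 at 20 ; need 50 more.
Vendor 21 (34): take the remaining 50 ; done.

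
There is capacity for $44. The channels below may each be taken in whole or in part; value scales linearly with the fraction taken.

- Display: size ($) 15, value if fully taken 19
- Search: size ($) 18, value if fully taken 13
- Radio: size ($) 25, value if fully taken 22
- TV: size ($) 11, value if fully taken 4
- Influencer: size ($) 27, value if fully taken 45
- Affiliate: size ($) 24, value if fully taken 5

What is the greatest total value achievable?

Sort by value density: Influencer 45/27≈1.67, Display 19/15≈1.27, Radio 22/25≈0.88, Search 13/18≈0.722, TV 4/11≈0.364, Affiliate 5/24≈0.208.
All 27 $ of Influencer fit (value 45) ; 17 remain.
Display: take in full, 15 $ for value 19 ; 2 left.
2 $ left: a 2/25 share of Radio gives 22×2/25 = 1.76.
Total value = 65.76.

65.76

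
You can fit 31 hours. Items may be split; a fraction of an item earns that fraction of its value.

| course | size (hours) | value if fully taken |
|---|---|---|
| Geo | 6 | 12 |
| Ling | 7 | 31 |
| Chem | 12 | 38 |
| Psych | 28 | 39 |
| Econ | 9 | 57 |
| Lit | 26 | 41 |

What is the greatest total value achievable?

132

Rank by value-to-size ratio: Econ 57/9≈6.33, Ling 31/7≈4.43, Chem 38/12≈3.17, Geo 12/6≈2, Lit 41/26≈1.58, Psych 39/28≈1.39.
Econ: take in full, 9 hours for value 57 — 22 left.
Take all of Ling (7 hours, value 31) — 15 hours left.
Take all of Chem (12 hours, value 38) — 3 hours left.
Fill the last 3 hours with part of Geo: 3/6 of it earns 6.
Total value = 132.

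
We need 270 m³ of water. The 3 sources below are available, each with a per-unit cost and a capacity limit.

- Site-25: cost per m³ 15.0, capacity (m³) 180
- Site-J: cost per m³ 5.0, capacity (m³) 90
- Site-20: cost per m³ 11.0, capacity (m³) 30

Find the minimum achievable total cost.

Fill from the cheapest source first.
Site-J at 5.0: take all 90 m³ — 180 still needed.
Site-20 (11.0): use full 30 — 150 m³ to go.
Site-25 (15.0): take the remaining 150 — done.
Cost = 90×5.0 + 30×11.0 + 150×15.0 = 3030.

3030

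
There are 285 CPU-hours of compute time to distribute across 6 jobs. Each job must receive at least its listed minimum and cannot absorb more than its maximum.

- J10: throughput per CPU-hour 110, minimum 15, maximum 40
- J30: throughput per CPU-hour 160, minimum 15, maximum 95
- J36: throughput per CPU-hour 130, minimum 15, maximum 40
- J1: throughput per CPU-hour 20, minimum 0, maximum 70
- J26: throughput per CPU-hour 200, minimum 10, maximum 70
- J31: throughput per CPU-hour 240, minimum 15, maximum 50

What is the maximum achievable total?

Meeting every minimum uses 15+15+15+0+10+15 = 70 CPU-hours, leaving 215.
Rank by throughput per CPU-hour: J31 240 > J26 200 > J30 160 > J36 130 > J10 110 > J1 20.
J31 takes 35 more to reach its cap of 50 → 180 left.
J26: +60 to 70 (cap) → 120 left.
J30: +80 to 95 (cap) → 40 left.
Give J36 25 more to hit its cap of 40 → 15 left.
J10: +15 (room for 25) → 30. Pool exhausted.
Total = 110×30 + 160×95 + 130×40 + 200×70 + 240×50 = 49700.

49700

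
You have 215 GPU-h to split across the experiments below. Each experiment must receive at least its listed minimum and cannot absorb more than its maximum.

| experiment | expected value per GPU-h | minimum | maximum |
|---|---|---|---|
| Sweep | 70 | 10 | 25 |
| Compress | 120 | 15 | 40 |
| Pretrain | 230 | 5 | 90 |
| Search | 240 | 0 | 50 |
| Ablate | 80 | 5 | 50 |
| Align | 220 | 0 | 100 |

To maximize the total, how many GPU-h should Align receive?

45

Meeting every minimum uses 10+15+5+0+5+0 = 35 GPU-h, leaving 180.
Highest expected value per GPU-h first: Search 240 > Pretrain 230 > Align 220 > Compress 120 > Ablate 80 > Sweep 70.
Search takes 50 more to reach its cap of 50 ; 130 left.
Pretrain: +85 to 90 (cap) ; 45 left.
Align: +45 (room for 100) → 45. Pool exhausted.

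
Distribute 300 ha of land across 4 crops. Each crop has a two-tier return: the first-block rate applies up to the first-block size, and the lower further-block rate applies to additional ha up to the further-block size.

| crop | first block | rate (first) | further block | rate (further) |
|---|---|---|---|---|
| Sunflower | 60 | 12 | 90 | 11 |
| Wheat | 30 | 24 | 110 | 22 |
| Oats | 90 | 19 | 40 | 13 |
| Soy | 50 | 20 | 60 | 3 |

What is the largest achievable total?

Treat each block as its own option and order by rate: Wheat/T1 24 > Wheat/T2 22 > Soy/T1 20 > Oats/T1 19 > Oats/T2 13 > Sunflower/T1 12 > Sunflower/T2 11 > Soy/T2 3.
Fill Wheat T1 block (30 at 24) — 270 left.
Wheat/T2 (22): +110 — 160 left.
Soy/T1 (20): +50 — 110 left.
Fill Oats T1 block (90 at 19) — 20 left.
20 remain; put them into Oats T2 at 13.
Total = 24×30 + 22×110 + 20×50 + 19×90 + 13×20 = 6110.

6110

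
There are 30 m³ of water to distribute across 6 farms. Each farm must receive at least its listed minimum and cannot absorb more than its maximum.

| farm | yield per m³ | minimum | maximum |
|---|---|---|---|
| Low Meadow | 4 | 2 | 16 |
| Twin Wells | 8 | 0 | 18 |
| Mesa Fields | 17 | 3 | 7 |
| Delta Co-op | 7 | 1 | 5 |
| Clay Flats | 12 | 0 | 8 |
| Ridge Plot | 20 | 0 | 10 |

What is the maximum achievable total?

446

Meeting every minimum uses 2+0+3+1+0+0 = 6 m³, leaving 24.
Rank by yield per m³: Ridge Plot 20 > Mesa Fields 17 > Clay Flats 12 > Twin Wells 8 > Delta Co-op 7 > Low Meadow 4.
Ridge Plot takes 10 more to reach its cap of 10 → 14 left.
Give Mesa Fields 4 more to hit its cap of 7 → 10 left.
Give Clay Flats 8 more to hit its cap of 8 → 2 left.
Twin Wells: +2 (room for 18) → 2. Pool exhausted.
Total = 4×2 + 8×2 + 17×7 + 7×1 + 12×8 + 20×10 = 446.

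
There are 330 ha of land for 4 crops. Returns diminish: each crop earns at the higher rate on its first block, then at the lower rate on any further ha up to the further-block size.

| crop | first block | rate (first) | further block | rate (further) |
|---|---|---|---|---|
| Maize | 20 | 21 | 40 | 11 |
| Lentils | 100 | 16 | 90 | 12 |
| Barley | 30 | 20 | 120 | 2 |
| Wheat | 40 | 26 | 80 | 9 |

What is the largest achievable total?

5270

Rank every tier by rate: Wheat/first 26 > Maize/first 21 > Barley/first 20 > Lentils/first 16 > Lentils/second 12 > Maize/second 11 > Wheat/second 9 > Barley/second 2.
Fill Wheat first block (40 at 26) — 290 left.
Fill Maize first block (20 at 21) — 270 left.
Barley/first (20): +30 — 240 left.
Lentils/first (16): +100 — 140 left.
Lentils/second (12): +90 — 50 left.
Maize/second (11): +40 — 10 left.
10 remain; put them into Wheat second at 9.
Total = 26×40 + 21×20 + 20×30 + 16×100 + 12×90 + 11×40 + 9×10 = 5270.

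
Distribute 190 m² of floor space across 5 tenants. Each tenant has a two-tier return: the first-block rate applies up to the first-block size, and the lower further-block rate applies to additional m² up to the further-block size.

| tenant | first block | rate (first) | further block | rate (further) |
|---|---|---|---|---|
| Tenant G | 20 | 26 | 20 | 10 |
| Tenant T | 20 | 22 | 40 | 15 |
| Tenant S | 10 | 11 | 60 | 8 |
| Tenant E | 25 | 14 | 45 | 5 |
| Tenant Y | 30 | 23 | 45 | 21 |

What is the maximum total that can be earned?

3655

Rank every tier by rate: Tenant G/tier1 26 > Tenant Y/tier1 23 > Tenant T/tier1 22 > Tenant Y/tier2 21 > Tenant T/tier2 15 > Tenant E/tier1 14 > Tenant S/tier1 11 > Tenant G/tier2 10 > Tenant S/tier2 8 > Tenant E/tier2 5.
Tenant G/tier1 (26): +20 — 170 left.
Fill Tenant Y tier1 block (30 at 23) — 140 left.
Tenant T/tier1 (22): +20 — 120 left.
Tenant Y tier2 at 21: fill all 45 — 75 left.
Fill Tenant T tier2 block (40 at 15) — 35 left.
Tenant E tier1 at 14: fill all 25 — 10 left.
Fill Tenant S tier1 block (10 at 11) — 0 left.
Total = 26×20 + 23×30 + 22×20 + 21×45 + 15×40 + 14×25 + 11×10 = 3655.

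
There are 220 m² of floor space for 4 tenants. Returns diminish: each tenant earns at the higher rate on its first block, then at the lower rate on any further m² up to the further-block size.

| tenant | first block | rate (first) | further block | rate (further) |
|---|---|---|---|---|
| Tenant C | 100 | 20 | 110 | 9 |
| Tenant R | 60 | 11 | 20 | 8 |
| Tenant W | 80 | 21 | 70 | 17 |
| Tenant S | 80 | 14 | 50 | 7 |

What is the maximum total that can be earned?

Rank every tier by rate: Tenant W/T1 21 > Tenant C/T1 20 > Tenant W/T2 17 > Tenant S/T1 14 > Tenant R/T1 11 > Tenant C/T2 9 > Tenant R/T2 8 > Tenant S/T2 7.
Fill Tenant W T1 block (80 at 21) — 140 left.
Tenant C/T1 (20): +100 — 40 left.
40 remain; put them into Tenant W T2 at 17.
Total = 21×80 + 20×100 + 17×40 = 4360.

4360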